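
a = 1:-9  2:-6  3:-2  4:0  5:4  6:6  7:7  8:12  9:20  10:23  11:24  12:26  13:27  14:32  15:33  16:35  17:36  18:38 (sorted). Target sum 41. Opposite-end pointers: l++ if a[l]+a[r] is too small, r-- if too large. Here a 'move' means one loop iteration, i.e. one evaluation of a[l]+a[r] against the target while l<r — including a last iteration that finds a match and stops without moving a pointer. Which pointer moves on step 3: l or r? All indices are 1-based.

l

l=1 r=18: -9+38=29 <41, l++
l=2 r=18: -6+38=32 <41, l++
l=3 r=18: -2+38=36 <41, l++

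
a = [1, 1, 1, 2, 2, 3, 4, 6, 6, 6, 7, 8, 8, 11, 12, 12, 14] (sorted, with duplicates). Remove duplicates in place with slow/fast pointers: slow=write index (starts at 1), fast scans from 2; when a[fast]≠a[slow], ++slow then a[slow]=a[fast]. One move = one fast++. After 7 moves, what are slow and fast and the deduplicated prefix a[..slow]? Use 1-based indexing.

slow=1 fast=2: a[fast]=1=a[slow] dup, fast++
slow=1 fast=3: a[fast]=1=a[slow] dup, fast++
slow=1 fast=4: a[fast]=2≠a[slow]=1 write a[2]=2, slow++,fast++
slow=2 fast=5: a[fast]=2=a[slow] dup, fast++
slow=2 fast=6: a[fast]=3≠a[slow]=2 write a[3]=3, slow++,fast++
slow=3 fast=7: a[fast]=4≠a[slow]=3 write a[4]=4, slow++,fast++
slow=4 fast=8: a[fast]=6≠a[slow]=4 write a[5]=6, slow++,fast++

slow=5, fast=9, prefix=[1, 2, 3, 4, 6]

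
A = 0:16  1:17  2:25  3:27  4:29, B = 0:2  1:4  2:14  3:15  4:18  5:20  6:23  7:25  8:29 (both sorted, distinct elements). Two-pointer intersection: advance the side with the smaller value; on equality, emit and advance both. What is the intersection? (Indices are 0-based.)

i=0 j=0: 16>2, j++
i=0 j=1: 16>4, j++
i=0 j=2: 16>14, j++
i=0 j=3: 16>15, j++
i=0 j=4: 16<18, i++
i=1 j=4: 17<18, i++
i=2 j=4: 25>18, j++
i=2 j=5: 25>20, j++
i=2 j=6: 25>23, j++
i=2 j=7: 25==25 emit, i++,j++
i=3 j=8: 27<29, i++
i=4 j=8: 29==29 emit, i++,j++

intersection = [25, 29]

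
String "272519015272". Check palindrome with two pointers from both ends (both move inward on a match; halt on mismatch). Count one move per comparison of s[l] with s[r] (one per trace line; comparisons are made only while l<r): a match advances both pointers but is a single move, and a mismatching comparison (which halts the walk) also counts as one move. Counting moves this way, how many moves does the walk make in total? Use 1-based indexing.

6 moves

l=1 r=12: '2'=='2', l++,r--
l=2 r=11: '7'=='7', l++,r--
l=3 r=10: '2'=='2', l++,r--
l=4 r=9: '5'=='5', l++,r--
l=5 r=8: '1'=='1', l++,r--
l=6 r=7: '9'!='0', stop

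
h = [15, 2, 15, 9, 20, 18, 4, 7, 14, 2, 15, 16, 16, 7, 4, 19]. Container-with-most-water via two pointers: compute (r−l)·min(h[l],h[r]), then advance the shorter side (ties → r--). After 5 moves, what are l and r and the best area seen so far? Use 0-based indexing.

[0,15] min(15,19)*15=225 best=225 * → l++
[1,15] min(2,19)*14=28 best=225 → l++
[2,15] min(15,19)*13=195 best=225 → l++
[3,15] min(9,19)*12=108 best=225 → l++
[4,15] min(20,19)*11=209 best=225 → r--

l=4, r=14, best area=225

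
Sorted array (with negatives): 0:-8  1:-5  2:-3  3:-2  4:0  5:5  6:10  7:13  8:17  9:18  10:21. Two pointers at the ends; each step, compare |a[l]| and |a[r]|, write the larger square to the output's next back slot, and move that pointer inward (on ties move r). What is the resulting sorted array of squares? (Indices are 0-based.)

[0, 4, 9, 25, 25, 64, 100, 169, 289, 324, 441]

l=0 r=10: |-8|<=|21| out[10]=441, r--
l=0 r=9: |-8|<=|18| out[9]=324, r--
l=0 r=8: |-8|<=|17| out[8]=289, r--
l=0 r=7: |-8|<=|13| out[7]=169, r--
l=0 r=6: |-8|<=|10| out[6]=100, r--
l=0 r=5: |-8|>|5| out[5]=64, l++
l=1 r=5: |-5|<=|5| out[4]=25, r--
l=1 r=4: |-5|>|0| out[3]=25, l++
l=2 r=4: |-3|>|0| out[2]=9, l++
l=3 r=4: |-2|>|0| out[1]=4, l++
l=4 r=4: |0|<=|0| out[0]=0, r--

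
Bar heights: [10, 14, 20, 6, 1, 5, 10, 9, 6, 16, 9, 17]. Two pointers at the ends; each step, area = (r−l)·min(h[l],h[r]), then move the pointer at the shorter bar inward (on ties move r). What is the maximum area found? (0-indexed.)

[0,11] min(10,17)*11=110 best=110 * → l++
[1,11] min(14,17)*10=140 best=140 * → l++
[2,11] min(20,17)*9=153 best=153 * → r--
[2,10] min(20,9)*8=72 best=153 → r--
[2,9] min(20,16)*7=112 best=153 → r--
[2,8] min(20,6)*6=36 best=153 → r--
[2,7] min(20,9)*5=45 best=153 → r--
[2,6] min(20,10)*4=40 best=153 → r--
[2,5] min(20,5)*3=15 best=153 → r--
[2,4] min(20,1)*2=2 best=153 → r--
[2,3] min(20,6)*1=6 best=153 → r--

max area = 153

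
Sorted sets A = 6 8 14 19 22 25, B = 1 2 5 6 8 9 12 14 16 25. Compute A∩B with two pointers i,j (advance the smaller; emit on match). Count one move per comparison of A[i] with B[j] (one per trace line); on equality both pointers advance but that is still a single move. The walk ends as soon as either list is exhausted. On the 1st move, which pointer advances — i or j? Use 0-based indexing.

i=0 j=0: 6>1, j++

j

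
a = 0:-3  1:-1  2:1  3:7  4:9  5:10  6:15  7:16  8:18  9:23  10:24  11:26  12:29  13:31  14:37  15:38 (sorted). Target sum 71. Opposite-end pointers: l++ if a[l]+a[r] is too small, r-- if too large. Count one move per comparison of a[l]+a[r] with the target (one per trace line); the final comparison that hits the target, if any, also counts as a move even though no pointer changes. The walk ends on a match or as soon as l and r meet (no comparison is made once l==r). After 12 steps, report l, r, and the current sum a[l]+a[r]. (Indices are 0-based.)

l=12, r=15, sum=67

l=0 r=15: -3+38=35 <71, l++
l=1 r=15: -1+38=37 <71, l++
l=2 r=15: 1+38=39 <71, l++
l=3 r=15: 7+38=45 <71, l++
l=4 r=15: 9+38=47 <71, l++
l=5 r=15: 10+38=48 <71, l++
l=6 r=15: 15+38=53 <71, l++
l=7 r=15: 16+38=54 <71, l++
l=8 r=15: 18+38=56 <71, l++
l=9 r=15: 23+38=61 <71, l++
l=10 r=15: 24+38=62 <71, l++
l=11 r=15: 26+38=64 <71, l++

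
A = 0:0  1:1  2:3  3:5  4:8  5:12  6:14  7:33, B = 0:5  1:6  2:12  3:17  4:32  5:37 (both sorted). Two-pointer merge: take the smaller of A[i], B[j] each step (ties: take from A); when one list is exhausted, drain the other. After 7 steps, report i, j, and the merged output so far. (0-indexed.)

i=5, j=2, merged so far=[0, 1, 3, 5, 5, 6, 8]

i=0 j=0: A[i]=0<=B[j]=5 take 0, i++
i=1 j=0: A[i]=1<=B[j]=5 take 1, i++
i=2 j=0: A[i]=3<=B[j]=5 take 3, i++
i=3 j=0: A[i]=5<=B[j]=5 take 5, i++
i=4 j=0: A[i]=8>B[j]=5 take 5, j++
i=4 j=1: A[i]=8>B[j]=6 take 6, j++
i=4 j=2: A[i]=8<=B[j]=12 take 8, i++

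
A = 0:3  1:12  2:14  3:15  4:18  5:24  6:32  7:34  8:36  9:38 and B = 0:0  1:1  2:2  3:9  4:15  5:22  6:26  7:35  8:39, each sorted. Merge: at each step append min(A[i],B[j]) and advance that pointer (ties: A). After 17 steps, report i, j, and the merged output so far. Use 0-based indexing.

i=9, j=8, merged so far=[0, 1, 2, 3, 9, 12, 14, 15, 15, 18, 22, 24, 26, 32, 34, 35, 36]

i=0 j=0: A[i]=3>B[j]=0 take 0, j++
i=0 j=1: A[i]=3>B[j]=1 take 1, j++
i=0 j=2: A[i]=3>B[j]=2 take 2, j++
i=0 j=3: A[i]=3<=B[j]=9 take 3, i++
i=1 j=3: A[i]=12>B[j]=9 take 9, j++
i=1 j=4: A[i]=12<=B[j]=15 take 12, i++
i=2 j=4: A[i]=14<=B[j]=15 take 14, i++
i=3 j=4: A[i]=15<=B[j]=15 take 15, i++
i=4 j=4: A[i]=18>B[j]=15 take 15, j++
i=4 j=5: A[i]=18<=B[j]=22 take 18, i++
i=5 j=5: A[i]=24>B[j]=22 take 22, j++
i=5 j=6: A[i]=24<=B[j]=26 take 24, i++
i=6 j=6: A[i]=32>B[j]=26 take 26, j++
i=6 j=7: A[i]=32<=B[j]=35 take 32, i++
i=7 j=7: A[i]=34<=B[j]=35 take 34, i++
i=8 j=7: A[i]=36>B[j]=35 take 35, j++
i=8 j=8: A[i]=36<=B[j]=39 take 36, i++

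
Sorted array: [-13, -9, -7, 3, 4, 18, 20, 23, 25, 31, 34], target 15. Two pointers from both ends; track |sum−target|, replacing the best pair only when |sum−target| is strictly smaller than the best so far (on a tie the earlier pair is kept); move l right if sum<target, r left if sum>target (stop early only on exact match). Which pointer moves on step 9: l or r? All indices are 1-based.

[1,11] -13+34=21 d=6 * → r--
[1,10] -13+31=18 d=3 * → r--
[1,9] -13+25=12 d=3 → l++
[2,9] -9+25=16 d=1 * → r--
[2,8] -9+23=14 d=1 → l++
[3,8] -7+23=16 d=1 → r--
[3,7] -7+20=13 d=2 → l++
[4,7] 3+20=23 d=8 → r--
[4,6] 3+18=21 d=6 → r--

r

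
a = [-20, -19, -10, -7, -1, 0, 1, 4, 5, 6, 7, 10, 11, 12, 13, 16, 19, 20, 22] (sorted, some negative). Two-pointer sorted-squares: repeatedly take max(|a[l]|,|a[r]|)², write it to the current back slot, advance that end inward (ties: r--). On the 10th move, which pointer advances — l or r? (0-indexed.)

[0,18] |-20|<=|22| out[18]=484 → r--
[0,17] |-20|<=|20| out[17]=400 → r--
[0,16] |-20|>|19| out[16]=400 → l++
[1,16] |-19|<=|19| out[15]=361 → r--
[1,15] |-19|>|16| out[14]=361 → l++
[2,15] |-10|<=|16| out[13]=256 → r--
[2,14] |-10|<=|13| out[12]=169 → r--
[2,13] |-10|<=|12| out[11]=144 → r--
[2,12] |-10|<=|11| out[10]=121 → r--
[2,11] |-10|<=|10| out[9]=100 → r--

r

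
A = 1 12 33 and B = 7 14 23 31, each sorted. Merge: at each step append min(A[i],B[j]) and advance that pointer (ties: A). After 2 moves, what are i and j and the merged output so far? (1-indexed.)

i=1 j=1: A[i]=1<=B[j]=7 take 1, i++
i=2 j=1: A[i]=12>B[j]=7 take 7, j++

i=2, j=2, merged so far=[1, 7]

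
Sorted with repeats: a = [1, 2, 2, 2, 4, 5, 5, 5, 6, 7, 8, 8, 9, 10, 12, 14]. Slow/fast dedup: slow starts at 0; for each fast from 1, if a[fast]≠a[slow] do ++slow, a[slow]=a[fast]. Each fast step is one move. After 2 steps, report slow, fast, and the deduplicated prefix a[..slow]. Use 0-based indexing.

slow=1, fast=3, prefix=[1, 2]

(s=0,f=1) a[fast]=2≠a[slow]=1 write a[1]=2 → slow++,fast++
(s=1,f=2) a[fast]=2=a[slow] dup → fast++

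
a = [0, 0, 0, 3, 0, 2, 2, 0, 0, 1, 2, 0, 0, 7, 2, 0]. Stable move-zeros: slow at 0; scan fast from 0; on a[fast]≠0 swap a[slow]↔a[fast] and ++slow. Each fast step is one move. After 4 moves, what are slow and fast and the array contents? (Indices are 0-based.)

slow=1, fast=4, a=[3, 0, 0, 0, 0, 2, 2, 0, 0, 1, 2, 0, 0, 7, 2, 0]

slow=0 fast=0: a[fast]=0, fast++
slow=0 fast=1: a[fast]=0, fast++
slow=0 fast=2: a[fast]=0, fast++
slow=0 fast=3: a[fast]=3≠0 swap→a[0]=3, slow++,fast++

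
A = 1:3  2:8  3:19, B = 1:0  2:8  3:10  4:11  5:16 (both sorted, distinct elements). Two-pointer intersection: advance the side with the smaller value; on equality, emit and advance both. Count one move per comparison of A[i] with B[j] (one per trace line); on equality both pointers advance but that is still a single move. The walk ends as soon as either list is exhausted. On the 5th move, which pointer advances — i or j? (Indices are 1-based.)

j

[i=1,j=1] 3>0 → j++
[i=1,j=2] 3<8 → i++
[i=2,j=2] 8==8 emit → i++,j++
[i=3,j=3] 19>10 → j++
[i=3,j=4] 19>11 → j++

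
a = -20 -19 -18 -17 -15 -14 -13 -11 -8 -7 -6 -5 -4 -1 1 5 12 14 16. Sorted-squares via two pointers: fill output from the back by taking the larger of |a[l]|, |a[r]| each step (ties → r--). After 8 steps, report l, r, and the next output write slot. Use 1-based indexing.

l=7, r=17, next write slot=11

l=1 r=19: |-20|>|16| out[19]=400, l++
l=2 r=19: |-19|>|16| out[18]=361, l++
l=3 r=19: |-18|>|16| out[17]=324, l++
l=4 r=19: |-17|>|16| out[16]=289, l++
l=5 r=19: |-15|<=|16| out[15]=256, r--
l=5 r=18: |-15|>|14| out[14]=225, l++
l=6 r=18: |-14|<=|14| out[13]=196, r--
l=6 r=17: |-14|>|12| out[12]=196, l++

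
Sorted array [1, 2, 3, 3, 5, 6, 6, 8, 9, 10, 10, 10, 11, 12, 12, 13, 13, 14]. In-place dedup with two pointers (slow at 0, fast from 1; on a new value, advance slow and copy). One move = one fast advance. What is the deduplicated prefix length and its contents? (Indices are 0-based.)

slow=0 fast=1: a[fast]=2≠a[slow]=1 write a[1]=2, slow++,fast++
slow=1 fast=2: a[fast]=3≠a[slow]=2 write a[2]=3, slow++,fast++
slow=2 fast=3: a[fast]=3=a[slow] dup, fast++
slow=2 fast=4: a[fast]=5≠a[slow]=3 write a[3]=5, slow++,fast++
slow=3 fast=5: a[fast]=6≠a[slow]=5 write a[4]=6, slow++,fast++
slow=4 fast=6: a[fast]=6=a[slow] dup, fast++
slow=4 fast=7: a[fast]=8≠a[slow]=6 write a[5]=8, slow++,fast++
slow=5 fast=8: a[fast]=9≠a[slow]=8 write a[6]=9, slow++,fast++
slow=6 fast=9: a[fast]=10≠a[slow]=9 write a[7]=10, slow++,fast++
slow=7 fast=10: a[fast]=10=a[slow] dup, fast++
slow=7 fast=11: a[fast]=10=a[slow] dup, fast++
slow=7 fast=12: a[fast]=11≠a[slow]=10 write a[8]=11, slow++,fast++
slow=8 fast=13: a[fast]=12≠a[slow]=11 write a[9]=12, slow++,fast++
slow=9 fast=14: a[fast]=12=a[slow] dup, fast++
slow=9 fast=15: a[fast]=13≠a[slow]=12 write a[10]=13, slow++,fast++
slow=10 fast=16: a[fast]=13=a[slow] dup, fast++
slow=10 fast=17: a[fast]=14≠a[slow]=13 write a[11]=14, slow++,fast++

length 12; prefix = [1, 2, 3, 5, 6, 8, 9, 10, 11, 12, 13, 14]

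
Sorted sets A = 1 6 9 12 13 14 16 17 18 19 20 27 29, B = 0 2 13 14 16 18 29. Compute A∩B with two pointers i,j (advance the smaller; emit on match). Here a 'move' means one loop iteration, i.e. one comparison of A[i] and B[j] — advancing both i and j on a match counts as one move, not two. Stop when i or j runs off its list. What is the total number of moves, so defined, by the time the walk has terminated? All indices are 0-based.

i=0 j=0: 1>0, j++
i=0 j=1: 1<2, i++
i=1 j=1: 6>2, j++
i=1 j=2: 6<13, i++
i=2 j=2: 9<13, i++
i=3 j=2: 12<13, i++
i=4 j=2: 13==13 emit, i++,j++
i=5 j=3: 14==14 emit, i++,j++
i=6 j=4: 16==16 emit, i++,j++
i=7 j=5: 17<18, i++
i=8 j=5: 18==18 emit, i++,j++
i=9 j=6: 19<29, i++
i=10 j=6: 20<29, i++
i=11 j=6: 27<29, i++
i=12 j=6: 29==29 emit, i++,j++

15 moves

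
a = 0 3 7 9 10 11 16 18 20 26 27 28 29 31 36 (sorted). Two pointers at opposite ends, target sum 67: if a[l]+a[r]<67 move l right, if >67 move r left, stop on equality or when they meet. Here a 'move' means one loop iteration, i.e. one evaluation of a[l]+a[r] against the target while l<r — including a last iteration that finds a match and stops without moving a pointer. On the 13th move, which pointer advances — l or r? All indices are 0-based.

[0,14] 0+36=36 <67 → l++
[1,14] 3+36=39 <67 → l++
[2,14] 7+36=43 <67 → l++
[3,14] 9+36=45 <67 → l++
[4,14] 10+36=46 <67 → l++
[5,14] 11+36=47 <67 → l++
[6,14] 16+36=52 <67 → l++
[7,14] 18+36=54 <67 → l++
[8,14] 20+36=56 <67 → l++
[9,14] 26+36=62 <67 → l++
[10,14] 27+36=63 <67 → l++
[11,14] 28+36=64 <67 → l++
[12,14] 29+36=65 <67 → l++

l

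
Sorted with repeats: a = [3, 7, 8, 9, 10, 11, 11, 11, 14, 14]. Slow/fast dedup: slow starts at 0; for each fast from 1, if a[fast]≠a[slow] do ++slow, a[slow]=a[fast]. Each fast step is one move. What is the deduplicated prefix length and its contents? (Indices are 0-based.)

length 7; prefix = [3, 7, 8, 9, 10, 11, 14]

(s=0,f=1) a[fast]=7≠a[slow]=3 write a[1]=7 → slow++,fast++
(s=1,f=2) a[fast]=8≠a[slow]=7 write a[2]=8 → slow++,fast++
(s=2,f=3) a[fast]=9≠a[slow]=8 write a[3]=9 → slow++,fast++
(s=3,f=4) a[fast]=10≠a[slow]=9 write a[4]=10 → slow++,fast++
(s=4,f=5) a[fast]=11≠a[slow]=10 write a[5]=11 → slow++,fast++
(s=5,f=6) a[fast]=11=a[slow] dup → fast++
(s=5,f=7) a[fast]=11=a[slow] dup → fast++
(s=5,f=8) a[fast]=14≠a[slow]=11 write a[6]=14 → slow++,fast++
(s=6,f=9) a[fast]=14=a[slow] dup → fast++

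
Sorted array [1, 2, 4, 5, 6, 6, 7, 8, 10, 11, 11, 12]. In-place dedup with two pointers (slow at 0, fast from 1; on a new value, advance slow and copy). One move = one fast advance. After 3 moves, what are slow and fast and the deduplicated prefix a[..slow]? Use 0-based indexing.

slow=3, fast=4, prefix=[1, 2, 4, 5]

(s=0,f=1) a[fast]=2≠a[slow]=1 write a[1]=2 → slow++,fast++
(s=1,f=2) a[fast]=4≠a[slow]=2 write a[2]=4 → slow++,fast++
(s=2,f=3) a[fast]=5≠a[slow]=4 write a[3]=5 → slow++,fast++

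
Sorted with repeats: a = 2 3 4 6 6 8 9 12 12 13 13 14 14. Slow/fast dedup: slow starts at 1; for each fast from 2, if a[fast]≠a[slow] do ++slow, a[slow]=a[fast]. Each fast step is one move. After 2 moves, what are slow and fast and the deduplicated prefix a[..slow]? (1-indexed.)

slow=3, fast=4, prefix=[2, 3, 4]

(s=1,f=2) a[fast]=3≠a[slow]=2 write a[2]=3 → slow++,fast++
(s=2,f=3) a[fast]=4≠a[slow]=3 write a[3]=4 → slow++,fast++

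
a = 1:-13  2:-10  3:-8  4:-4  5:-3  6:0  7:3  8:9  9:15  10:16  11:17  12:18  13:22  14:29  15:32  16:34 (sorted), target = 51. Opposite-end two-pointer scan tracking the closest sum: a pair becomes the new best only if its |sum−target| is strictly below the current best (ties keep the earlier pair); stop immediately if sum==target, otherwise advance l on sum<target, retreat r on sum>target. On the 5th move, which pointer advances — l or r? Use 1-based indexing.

l

[1,16] -13+34=21 d=30 * → l++
[2,16] -10+34=24 d=27 * → l++
[3,16] -8+34=26 d=25 * → l++
[4,16] -4+34=30 d=21 * → l++
[5,16] -3+34=31 d=20 * → l++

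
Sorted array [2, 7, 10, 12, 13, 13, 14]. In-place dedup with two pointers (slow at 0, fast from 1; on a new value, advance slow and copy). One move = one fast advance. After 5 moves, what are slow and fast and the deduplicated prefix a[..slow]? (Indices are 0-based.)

(s=0,f=1) a[fast]=7≠a[slow]=2 write a[1]=7 → slow++,fast++
(s=1,f=2) a[fast]=10≠a[slow]=7 write a[2]=10 → slow++,fast++
(s=2,f=3) a[fast]=12≠a[slow]=10 write a[3]=12 → slow++,fast++
(s=3,f=4) a[fast]=13≠a[slow]=12 write a[4]=13 → slow++,fast++
(s=4,f=5) a[fast]=13=a[slow] dup → fast++

slow=4, fast=6, prefix=[2, 7, 10, 12, 13]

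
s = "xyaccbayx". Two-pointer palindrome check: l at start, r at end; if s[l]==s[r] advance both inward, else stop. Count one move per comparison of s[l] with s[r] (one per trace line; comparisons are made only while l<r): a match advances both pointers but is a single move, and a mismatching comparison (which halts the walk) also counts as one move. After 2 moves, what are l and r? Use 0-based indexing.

[0,8] 'x'=='x' → l++,r--
[1,7] 'y'=='y' → l++,r--

l=2, r=6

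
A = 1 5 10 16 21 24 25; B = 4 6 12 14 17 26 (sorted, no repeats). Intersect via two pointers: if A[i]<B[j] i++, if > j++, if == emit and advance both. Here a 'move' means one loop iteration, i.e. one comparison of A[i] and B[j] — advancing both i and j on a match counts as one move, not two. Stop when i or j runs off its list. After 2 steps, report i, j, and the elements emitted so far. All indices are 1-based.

i=2, j=2, emitted=[]

[i=1,j=1] 1<4 → i++
[i=2,j=1] 5>4 → j++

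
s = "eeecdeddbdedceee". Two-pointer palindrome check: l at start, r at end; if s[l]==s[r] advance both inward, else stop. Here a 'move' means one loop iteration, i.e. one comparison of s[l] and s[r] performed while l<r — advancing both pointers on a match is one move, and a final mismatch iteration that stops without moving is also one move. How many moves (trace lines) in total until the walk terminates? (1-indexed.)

8 moves

[1,16] 'e'=='e' → l++,r--
[2,15] 'e'=='e' → l++,r--
[3,14] 'e'=='e' → l++,r--
[4,13] 'c'=='c' → l++,r--
[5,12] 'd'=='d' → l++,r--
[6,11] 'e'=='e' → l++,r--
[7,10] 'd'=='d' → l++,r--
[8,9] 'd'!='b' → stop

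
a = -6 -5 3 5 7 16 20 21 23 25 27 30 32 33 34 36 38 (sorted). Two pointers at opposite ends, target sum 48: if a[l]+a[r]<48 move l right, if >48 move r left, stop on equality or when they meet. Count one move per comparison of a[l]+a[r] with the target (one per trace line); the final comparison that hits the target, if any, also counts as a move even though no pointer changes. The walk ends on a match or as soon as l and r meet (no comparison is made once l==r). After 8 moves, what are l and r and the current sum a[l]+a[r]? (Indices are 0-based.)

[0,16] -6+38=32 <48 → l++
[1,16] -5+38=33 <48 → l++
[2,16] 3+38=41 <48 → l++
[3,16] 5+38=43 <48 → l++
[4,16] 7+38=45 <48 → l++
[5,16] 16+38=54 >48 → r--
[5,15] 16+36=52 >48 → r--
[5,14] 16+34=50 >48 → r--

l=5, r=13, sum=49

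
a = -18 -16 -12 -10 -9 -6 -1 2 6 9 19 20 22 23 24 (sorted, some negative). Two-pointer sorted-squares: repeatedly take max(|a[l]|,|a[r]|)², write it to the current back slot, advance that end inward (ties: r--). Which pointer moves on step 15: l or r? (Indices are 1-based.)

l=1 r=15: |-18|<=|24| out[15]=576, r--
l=1 r=14: |-18|<=|23| out[14]=529, r--
l=1 r=13: |-18|<=|22| out[13]=484, r--
l=1 r=12: |-18|<=|20| out[12]=400, r--
l=1 r=11: |-18|<=|19| out[11]=361, r--
l=1 r=10: |-18|>|9| out[10]=324, l++
l=2 r=10: |-16|>|9| out[9]=256, l++
l=3 r=10: |-12|>|9| out[8]=144, l++
l=4 r=10: |-10|>|9| out[7]=100, l++
l=5 r=10: |-9|<=|9| out[6]=81, r--
l=5 r=9: |-9|>|6| out[5]=81, l++
l=6 r=9: |-6|<=|6| out[4]=36, r--
l=6 r=8: |-6|>|2| out[3]=36, l++
l=7 r=8: |-1|<=|2| out[2]=4, r--
l=7 r=7: |-1|<=|-1| out[1]=1, r--

r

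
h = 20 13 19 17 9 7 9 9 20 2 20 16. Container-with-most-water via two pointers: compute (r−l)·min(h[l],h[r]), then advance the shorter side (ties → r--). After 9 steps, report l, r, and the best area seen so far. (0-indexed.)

l=0 r=11: min(20,16)*11=176 best=176 *, r--
l=0 r=10: min(20,20)*10=200 best=200 *, r--
l=0 r=9: min(20,2)*9=18 best=200, r--
l=0 r=8: min(20,20)*8=160 best=200, r--
l=0 r=7: min(20,9)*7=63 best=200, r--
l=0 r=6: min(20,9)*6=54 best=200, r--
l=0 r=5: min(20,7)*5=35 best=200, r--
l=0 r=4: min(20,9)*4=36 best=200, r--
l=0 r=3: min(20,17)*3=51 best=200, r--

l=0, r=2, best area=200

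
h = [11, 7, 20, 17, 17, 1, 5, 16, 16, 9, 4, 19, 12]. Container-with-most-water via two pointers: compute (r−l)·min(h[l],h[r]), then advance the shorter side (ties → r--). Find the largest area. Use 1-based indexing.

max area = 171

[1,13] min(11,12)*12=132 best=132 * → l++
[2,13] min(7,12)*11=77 best=132 → l++
[3,13] min(20,12)*10=120 best=132 → r--
[3,12] min(20,19)*9=171 best=171 * → r--
[3,11] min(20,4)*8=32 best=171 → r--
[3,10] min(20,9)*7=63 best=171 → r--
[3,9] min(20,16)*6=96 best=171 → r--
[3,8] min(20,16)*5=80 best=171 → r--
[3,7] min(20,5)*4=20 best=171 → r--
[3,6] min(20,1)*3=3 best=171 → r--
[3,5] min(20,17)*2=34 best=171 → r--
[3,4] min(20,17)*1=17 best=171 → r--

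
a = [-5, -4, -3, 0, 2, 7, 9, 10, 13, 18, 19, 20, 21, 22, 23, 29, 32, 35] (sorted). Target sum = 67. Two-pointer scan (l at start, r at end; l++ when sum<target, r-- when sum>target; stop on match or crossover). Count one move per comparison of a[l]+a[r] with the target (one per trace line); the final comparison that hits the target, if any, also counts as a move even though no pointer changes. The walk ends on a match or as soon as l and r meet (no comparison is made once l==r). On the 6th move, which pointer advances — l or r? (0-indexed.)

l=0 r=17: -5+35=30 <67, l++
l=1 r=17: -4+35=31 <67, l++
l=2 r=17: -3+35=32 <67, l++
l=3 r=17: 0+35=35 <67, l++
l=4 r=17: 2+35=37 <67, l++
l=5 r=17: 7+35=42 <67, l++

l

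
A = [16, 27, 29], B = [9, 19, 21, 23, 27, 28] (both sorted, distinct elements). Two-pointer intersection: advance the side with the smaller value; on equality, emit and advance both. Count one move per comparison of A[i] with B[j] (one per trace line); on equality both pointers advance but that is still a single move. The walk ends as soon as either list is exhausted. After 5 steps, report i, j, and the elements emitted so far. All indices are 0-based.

i=1, j=4, emitted=[]

i=0 j=0: 16>9, j++
i=0 j=1: 16<19, i++
i=1 j=1: 27>19, j++
i=1 j=2: 27>21, j++
i=1 j=3: 27>23, j++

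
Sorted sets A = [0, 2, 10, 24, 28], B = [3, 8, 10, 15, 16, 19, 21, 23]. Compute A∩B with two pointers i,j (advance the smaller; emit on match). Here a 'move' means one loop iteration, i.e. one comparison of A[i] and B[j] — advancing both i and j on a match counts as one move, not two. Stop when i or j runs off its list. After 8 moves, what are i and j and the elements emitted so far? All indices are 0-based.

i=3, j=6, emitted=[10]

[i=0,j=0] 0<3 → i++
[i=1,j=0] 2<3 → i++
[i=2,j=0] 10>3 → j++
[i=2,j=1] 10>8 → j++
[i=2,j=2] 10==10 emit → i++,j++
[i=3,j=3] 24>15 → j++
[i=3,j=4] 24>16 → j++
[i=3,j=5] 24>19 → j++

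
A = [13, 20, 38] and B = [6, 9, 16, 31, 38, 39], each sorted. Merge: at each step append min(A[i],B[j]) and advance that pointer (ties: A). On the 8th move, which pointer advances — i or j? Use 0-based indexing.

j

[i=0,j=0] A[i]=13>B[j]=6 take 6 → j++
[i=0,j=1] A[i]=13>B[j]=9 take 9 → j++
[i=0,j=2] A[i]=13<=B[j]=16 take 13 → i++
[i=1,j=2] A[i]=20>B[j]=16 take 16 → j++
[i=1,j=3] A[i]=20<=B[j]=31 take 20 → i++
[i=2,j=3] A[i]=38>B[j]=31 take 31 → j++
[i=2,j=4] A[i]=38<=B[j]=38 take 38 → i++
[i=3,j=4] A done, take B[j]=38 → j++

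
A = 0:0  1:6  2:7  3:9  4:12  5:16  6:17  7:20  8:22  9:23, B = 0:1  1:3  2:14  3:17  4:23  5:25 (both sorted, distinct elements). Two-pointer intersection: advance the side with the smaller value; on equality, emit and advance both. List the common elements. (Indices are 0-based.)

i=0 j=0: 0<1, i++
i=1 j=0: 6>1, j++
i=1 j=1: 6>3, j++
i=1 j=2: 6<14, i++
i=2 j=2: 7<14, i++
i=3 j=2: 9<14, i++
i=4 j=2: 12<14, i++
i=5 j=2: 16>14, j++
i=5 j=3: 16<17, i++
i=6 j=3: 17==17 emit, i++,j++
i=7 j=4: 20<23, i++
i=8 j=4: 22<23, i++
i=9 j=4: 23==23 emit, i++,j++

intersection = [17, 23]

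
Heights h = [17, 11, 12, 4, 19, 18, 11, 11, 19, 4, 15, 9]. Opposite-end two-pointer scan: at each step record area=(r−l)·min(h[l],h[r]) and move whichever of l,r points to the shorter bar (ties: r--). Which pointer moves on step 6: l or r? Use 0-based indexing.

l=0 r=11: min(17,9)*11=99 best=99 *, r--
l=0 r=10: min(17,15)*10=150 best=150 *, r--
l=0 r=9: min(17,4)*9=36 best=150, r--
l=0 r=8: min(17,19)*8=136 best=150, l++
l=1 r=8: min(11,19)*7=77 best=150, l++
l=2 r=8: min(12,19)*6=72 best=150, l++

l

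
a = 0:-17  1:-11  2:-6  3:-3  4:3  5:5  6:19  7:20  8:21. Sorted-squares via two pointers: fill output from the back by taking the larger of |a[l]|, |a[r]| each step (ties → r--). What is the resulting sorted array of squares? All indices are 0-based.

[9, 9, 25, 36, 121, 289, 361, 400, 441]

l=0 r=8: |-17|<=|21| out[8]=441, r--
l=0 r=7: |-17|<=|20| out[7]=400, r--
l=0 r=6: |-17|<=|19| out[6]=361, r--
l=0 r=5: |-17|>|5| out[5]=289, l++
l=1 r=5: |-11|>|5| out[4]=121, l++
l=2 r=5: |-6|>|5| out[3]=36, l++
l=3 r=5: |-3|<=|5| out[2]=25, r--
l=3 r=4: |-3|<=|3| out[1]=9, r--
l=3 r=3: |-3|<=|-3| out[0]=9, r--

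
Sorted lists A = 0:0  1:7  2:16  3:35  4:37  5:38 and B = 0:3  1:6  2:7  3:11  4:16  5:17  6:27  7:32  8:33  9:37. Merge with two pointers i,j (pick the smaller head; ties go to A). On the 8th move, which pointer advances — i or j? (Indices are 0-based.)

j

[i=0,j=0] A[i]=0<=B[j]=3 take 0 → i++
[i=1,j=0] A[i]=7>B[j]=3 take 3 → j++
[i=1,j=1] A[i]=7>B[j]=6 take 6 → j++
[i=1,j=2] A[i]=7<=B[j]=7 take 7 → i++
[i=2,j=2] A[i]=16>B[j]=7 take 7 → j++
[i=2,j=3] A[i]=16>B[j]=11 take 11 → j++
[i=2,j=4] A[i]=16<=B[j]=16 take 16 → i++
[i=3,j=4] A[i]=35>B[j]=16 take 16 → j++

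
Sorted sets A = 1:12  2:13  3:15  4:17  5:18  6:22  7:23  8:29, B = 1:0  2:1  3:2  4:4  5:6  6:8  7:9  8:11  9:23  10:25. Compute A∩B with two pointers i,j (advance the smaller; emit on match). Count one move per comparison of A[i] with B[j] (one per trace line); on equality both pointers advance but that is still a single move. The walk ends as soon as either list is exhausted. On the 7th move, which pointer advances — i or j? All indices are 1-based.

i=1 j=1: 12>0, j++
i=1 j=2: 12>1, j++
i=1 j=3: 12>2, j++
i=1 j=4: 12>4, j++
i=1 j=5: 12>6, j++
i=1 j=6: 12>8, j++
i=1 j=7: 12>9, j++

j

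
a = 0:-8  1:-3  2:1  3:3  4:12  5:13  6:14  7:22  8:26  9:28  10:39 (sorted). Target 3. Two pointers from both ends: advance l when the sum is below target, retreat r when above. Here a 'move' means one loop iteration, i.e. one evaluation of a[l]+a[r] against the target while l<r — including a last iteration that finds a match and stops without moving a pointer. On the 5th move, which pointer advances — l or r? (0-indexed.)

r

[0,10] -8+39=31 >3 → r--
[0,9] -8+28=20 >3 → r--
[0,8] -8+26=18 >3 → r--
[0,7] -8+22=14 >3 → r--
[0,6] -8+14=6 >3 → r--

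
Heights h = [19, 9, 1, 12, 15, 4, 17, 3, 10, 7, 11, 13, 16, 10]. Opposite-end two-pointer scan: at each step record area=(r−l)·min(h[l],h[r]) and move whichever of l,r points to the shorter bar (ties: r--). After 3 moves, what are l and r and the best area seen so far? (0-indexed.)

l=0 r=13: min(19,10)*13=130 best=130 *, r--
l=0 r=12: min(19,16)*12=192 best=192 *, r--
l=0 r=11: min(19,13)*11=143 best=192, r--

l=0, r=10, best area=192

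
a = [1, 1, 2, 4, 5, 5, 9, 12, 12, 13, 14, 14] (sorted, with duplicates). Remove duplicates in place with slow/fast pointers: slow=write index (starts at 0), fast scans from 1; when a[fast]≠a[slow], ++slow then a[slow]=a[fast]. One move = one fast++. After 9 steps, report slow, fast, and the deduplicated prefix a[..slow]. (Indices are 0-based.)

(s=0,f=1) a[fast]=1=a[slow] dup → fast++
(s=0,f=2) a[fast]=2≠a[slow]=1 write a[1]=2 → slow++,fast++
(s=1,f=3) a[fast]=4≠a[slow]=2 write a[2]=4 → slow++,fast++
(s=2,f=4) a[fast]=5≠a[slow]=4 write a[3]=5 → slow++,fast++
(s=3,f=5) a[fast]=5=a[slow] dup → fast++
(s=3,f=6) a[fast]=9≠a[slow]=5 write a[4]=9 → slow++,fast++
(s=4,f=7) a[fast]=12≠a[slow]=9 write a[5]=12 → slow++,fast++
(s=5,f=8) a[fast]=12=a[slow] dup → fast++
(s=5,f=9) a[fast]=13≠a[slow]=12 write a[6]=13 → slow++,fast++

slow=6, fast=10, prefix=[1, 2, 4, 5, 9, 12, 13]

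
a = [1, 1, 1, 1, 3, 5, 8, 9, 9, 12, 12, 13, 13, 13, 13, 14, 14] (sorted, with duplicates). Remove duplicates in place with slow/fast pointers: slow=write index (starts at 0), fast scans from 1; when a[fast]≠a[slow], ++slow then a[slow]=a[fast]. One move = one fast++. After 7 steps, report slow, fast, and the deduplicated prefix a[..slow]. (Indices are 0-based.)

(s=0,f=1) a[fast]=1=a[slow] dup → fast++
(s=0,f=2) a[fast]=1=a[slow] dup → fast++
(s=0,f=3) a[fast]=1=a[slow] dup → fast++
(s=0,f=4) a[fast]=3≠a[slow]=1 write a[1]=3 → slow++,fast++
(s=1,f=5) a[fast]=5≠a[slow]=3 write a[2]=5 → slow++,fast++
(s=2,f=6) a[fast]=8≠a[slow]=5 write a[3]=8 → slow++,fast++
(s=3,f=7) a[fast]=9≠a[slow]=8 write a[4]=9 → slow++,fast++

slow=4, fast=8, prefix=[1, 3, 5, 8, 9]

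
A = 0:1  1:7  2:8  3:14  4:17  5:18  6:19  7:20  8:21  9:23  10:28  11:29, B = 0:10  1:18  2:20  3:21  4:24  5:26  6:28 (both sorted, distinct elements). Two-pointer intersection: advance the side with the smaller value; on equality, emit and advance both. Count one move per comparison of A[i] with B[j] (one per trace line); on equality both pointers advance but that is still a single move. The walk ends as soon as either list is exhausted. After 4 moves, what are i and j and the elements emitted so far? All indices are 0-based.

i=0 j=0: 1<10, i++
i=1 j=0: 7<10, i++
i=2 j=0: 8<10, i++
i=3 j=0: 14>10, j++

i=3, j=1, emitted=[]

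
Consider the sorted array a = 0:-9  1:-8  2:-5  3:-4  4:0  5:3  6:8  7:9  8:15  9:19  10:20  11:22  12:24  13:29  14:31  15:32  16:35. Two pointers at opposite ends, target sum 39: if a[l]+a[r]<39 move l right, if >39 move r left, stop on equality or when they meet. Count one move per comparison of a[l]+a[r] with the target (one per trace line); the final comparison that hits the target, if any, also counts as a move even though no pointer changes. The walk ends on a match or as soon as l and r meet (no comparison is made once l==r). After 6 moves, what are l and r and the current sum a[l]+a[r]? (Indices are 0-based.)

[0,16] -9+35=26 <39 → l++
[1,16] -8+35=27 <39 → l++
[2,16] -5+35=30 <39 → l++
[3,16] -4+35=31 <39 → l++
[4,16] 0+35=35 <39 → l++
[5,16] 3+35=38 <39 → l++

l=6, r=16, sum=43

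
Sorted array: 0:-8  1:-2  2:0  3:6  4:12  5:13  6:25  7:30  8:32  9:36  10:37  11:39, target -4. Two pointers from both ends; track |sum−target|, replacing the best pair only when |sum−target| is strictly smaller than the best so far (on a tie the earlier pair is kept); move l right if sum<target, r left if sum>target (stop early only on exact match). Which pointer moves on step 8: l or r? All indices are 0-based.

l=0 r=11: -8+39=31 d=35 *, r--
l=0 r=10: -8+37=29 d=33 *, r--
l=0 r=9: -8+36=28 d=32 *, r--
l=0 r=8: -8+32=24 d=28 *, r--
l=0 r=7: -8+30=22 d=26 *, r--
l=0 r=6: -8+25=17 d=21 *, r--
l=0 r=5: -8+13=5 d=9 *, r--
l=0 r=4: -8+12=4 d=8 *, r--

r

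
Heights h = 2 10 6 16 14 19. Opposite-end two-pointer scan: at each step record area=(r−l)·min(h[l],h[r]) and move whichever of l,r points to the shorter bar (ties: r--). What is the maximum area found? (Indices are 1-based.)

l=1 r=6: min(2,19)*5=10 best=10 *, l++
l=2 r=6: min(10,19)*4=40 best=40 *, l++
l=3 r=6: min(6,19)*3=18 best=40, l++
l=4 r=6: min(16,19)*2=32 best=40, l++
l=5 r=6: min(14,19)*1=14 best=40, l++

max area = 40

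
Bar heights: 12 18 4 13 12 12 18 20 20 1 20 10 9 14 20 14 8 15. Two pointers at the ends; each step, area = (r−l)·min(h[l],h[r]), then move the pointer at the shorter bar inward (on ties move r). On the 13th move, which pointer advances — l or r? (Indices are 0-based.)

r

[0,17] min(12,15)*17=204 best=204 * → l++
[1,17] min(18,15)*16=240 best=240 * → r--
[1,16] min(18,8)*15=120 best=240 → r--
[1,15] min(18,14)*14=196 best=240 → r--
[1,14] min(18,20)*13=234 best=240 → l++
[2,14] min(4,20)*12=48 best=240 → l++
[3,14] min(13,20)*11=143 best=240 → l++
[4,14] min(12,20)*10=120 best=240 → l++
[5,14] min(12,20)*9=108 best=240 → l++
[6,14] min(18,20)*8=144 best=240 → l++
[7,14] min(20,20)*7=140 best=240 → r--
[7,13] min(20,14)*6=84 best=240 → r--
[7,12] min(20,9)*5=45 best=240 → r--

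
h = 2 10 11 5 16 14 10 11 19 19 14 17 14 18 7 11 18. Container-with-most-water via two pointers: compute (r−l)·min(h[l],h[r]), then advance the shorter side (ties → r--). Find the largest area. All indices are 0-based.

max area = 192

[0,16] min(2,18)*16=32 best=32 * → l++
[1,16] min(10,18)*15=150 best=150 * → l++
[2,16] min(11,18)*14=154 best=154 * → l++
[3,16] min(5,18)*13=65 best=154 → l++
[4,16] min(16,18)*12=192 best=192 * → l++
[5,16] min(14,18)*11=154 best=192 → l++
[6,16] min(10,18)*10=100 best=192 → l++
[7,16] min(11,18)*9=99 best=192 → l++
[8,16] min(19,18)*8=144 best=192 → r--
[8,15] min(19,11)*7=77 best=192 → r--
[8,14] min(19,7)*6=42 best=192 → r--
[8,13] min(19,18)*5=90 best=192 → r--
[8,12] min(19,14)*4=56 best=192 → r--
[8,11] min(19,17)*3=51 best=192 → r--
[8,10] min(19,14)*2=28 best=192 → r--
[8,9] min(19,19)*1=19 best=192 → r--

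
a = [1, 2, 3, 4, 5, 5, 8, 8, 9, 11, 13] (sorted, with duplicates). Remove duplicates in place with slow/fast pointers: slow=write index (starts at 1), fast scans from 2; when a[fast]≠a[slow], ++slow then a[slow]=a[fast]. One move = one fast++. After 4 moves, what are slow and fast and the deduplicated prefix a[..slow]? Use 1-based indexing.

slow=5, fast=6, prefix=[1, 2, 3, 4, 5]

slow=1 fast=2: a[fast]=2≠a[slow]=1 write a[2]=2, slow++,fast++
slow=2 fast=3: a[fast]=3≠a[slow]=2 write a[3]=3, slow++,fast++
slow=3 fast=4: a[fast]=4≠a[slow]=3 write a[4]=4, slow++,fast++
slow=4 fast=5: a[fast]=5≠a[slow]=4 write a[5]=5, slow++,fast++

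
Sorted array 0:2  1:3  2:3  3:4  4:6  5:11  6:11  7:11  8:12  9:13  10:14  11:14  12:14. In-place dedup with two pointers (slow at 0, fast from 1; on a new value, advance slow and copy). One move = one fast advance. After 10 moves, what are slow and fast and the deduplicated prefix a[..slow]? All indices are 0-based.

slow=7, fast=11, prefix=[2, 3, 4, 6, 11, 12, 13, 14]

slow=0 fast=1: a[fast]=3≠a[slow]=2 write a[1]=3, slow++,fast++
slow=1 fast=2: a[fast]=3=a[slow] dup, fast++
slow=1 fast=3: a[fast]=4≠a[slow]=3 write a[2]=4, slow++,fast++
slow=2 fast=4: a[fast]=6≠a[slow]=4 write a[3]=6, slow++,fast++
slow=3 fast=5: a[fast]=11≠a[slow]=6 write a[4]=11, slow++,fast++
slow=4 fast=6: a[fast]=11=a[slow] dup, fast++
slow=4 fast=7: a[fast]=11=a[slow] dup, fast++
slow=4 fast=8: a[fast]=12≠a[slow]=11 write a[5]=12, slow++,fast++
slow=5 fast=9: a[fast]=13≠a[slow]=12 write a[6]=13, slow++,fast++
slow=6 fast=10: a[fast]=14≠a[slow]=13 write a[7]=14, slow++,fast++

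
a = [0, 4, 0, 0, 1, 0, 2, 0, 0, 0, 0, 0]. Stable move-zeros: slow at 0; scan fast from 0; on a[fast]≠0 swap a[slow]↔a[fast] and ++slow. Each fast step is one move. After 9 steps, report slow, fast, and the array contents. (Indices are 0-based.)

slow=3, fast=9, a=[4, 1, 2, 0, 0, 0, 0, 0, 0, 0, 0, 0]

(s=0,f=0) a[fast]=0 → fast++
(s=0,f=1) a[fast]=4≠0 swap→a[0]=4 → slow++,fast++
(s=1,f=2) a[fast]=0 → fast++
(s=1,f=3) a[fast]=0 → fast++
(s=1,f=4) a[fast]=1≠0 swap→a[1]=1 → slow++,fast++
(s=2,f=5) a[fast]=0 → fast++
(s=2,f=6) a[fast]=2≠0 swap→a[2]=2 → slow++,fast++
(s=3,f=7) a[fast]=0 → fast++
(s=3,f=8) a[fast]=0 → fast++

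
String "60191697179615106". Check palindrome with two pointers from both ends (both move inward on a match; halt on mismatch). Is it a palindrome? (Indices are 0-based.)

not a palindrome (mismatch at 3,13)

[0,16] '6'=='6' → l++,r--
[1,15] '0'=='0' → l++,r--
[2,14] '1'=='1' → l++,r--
[3,13] '9'!='5' → stop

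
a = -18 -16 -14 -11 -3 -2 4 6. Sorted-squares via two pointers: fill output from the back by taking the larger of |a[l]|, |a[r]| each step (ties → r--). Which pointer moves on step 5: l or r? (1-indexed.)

r

l=1 r=8: |-18|>|6| out[8]=324, l++
l=2 r=8: |-16|>|6| out[7]=256, l++
l=3 r=8: |-14|>|6| out[6]=196, l++
l=4 r=8: |-11|>|6| out[5]=121, l++
l=5 r=8: |-3|<=|6| out[4]=36, r--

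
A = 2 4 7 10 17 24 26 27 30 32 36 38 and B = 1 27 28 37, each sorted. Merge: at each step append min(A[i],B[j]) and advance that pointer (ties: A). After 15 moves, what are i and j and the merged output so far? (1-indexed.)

[i=1,j=1] A[i]=2>B[j]=1 take 1 → j++
[i=1,j=2] A[i]=2<=B[j]=27 take 2 → i++
[i=2,j=2] A[i]=4<=B[j]=27 take 4 → i++
[i=3,j=2] A[i]=7<=B[j]=27 take 7 → i++
[i=4,j=2] A[i]=10<=B[j]=27 take 10 → i++
[i=5,j=2] A[i]=17<=B[j]=27 take 17 → i++
[i=6,j=2] A[i]=24<=B[j]=27 take 24 → i++
[i=7,j=2] A[i]=26<=B[j]=27 take 26 → i++
[i=8,j=2] A[i]=27<=B[j]=27 take 27 → i++
[i=9,j=2] A[i]=30>B[j]=27 take 27 → j++
[i=9,j=3] A[i]=30>B[j]=28 take 28 → j++
[i=9,j=4] A[i]=30<=B[j]=37 take 30 → i++
[i=10,j=4] A[i]=32<=B[j]=37 take 32 → i++
[i=11,j=4] A[i]=36<=B[j]=37 take 36 → i++
[i=12,j=4] A[i]=38>B[j]=37 take 37 → j++

i=12, j=5, merged so far=[1, 2, 4, 7, 10, 17, 24, 26, 27, 27, 28, 30, 32, 36, 37]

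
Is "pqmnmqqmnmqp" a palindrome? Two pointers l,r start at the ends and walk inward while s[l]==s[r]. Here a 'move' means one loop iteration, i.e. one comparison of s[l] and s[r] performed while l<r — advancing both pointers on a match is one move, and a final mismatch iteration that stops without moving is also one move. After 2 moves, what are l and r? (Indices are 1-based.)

l=1 r=12: 'p'=='p', l++,r--
l=2 r=11: 'q'=='q', l++,r--

l=3, r=10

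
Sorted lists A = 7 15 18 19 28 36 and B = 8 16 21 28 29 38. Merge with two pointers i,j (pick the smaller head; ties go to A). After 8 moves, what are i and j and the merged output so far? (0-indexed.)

i=0 j=0: A[i]=7<=B[j]=8 take 7, i++
i=1 j=0: A[i]=15>B[j]=8 take 8, j++
i=1 j=1: A[i]=15<=B[j]=16 take 15, i++
i=2 j=1: A[i]=18>B[j]=16 take 16, j++
i=2 j=2: A[i]=18<=B[j]=21 take 18, i++
i=3 j=2: A[i]=19<=B[j]=21 take 19, i++
i=4 j=2: A[i]=28>B[j]=21 take 21, j++
i=4 j=3: A[i]=28<=B[j]=28 take 28, i++

i=5, j=3, merged so far=[7, 8, 15, 16, 18, 19, 21, 28]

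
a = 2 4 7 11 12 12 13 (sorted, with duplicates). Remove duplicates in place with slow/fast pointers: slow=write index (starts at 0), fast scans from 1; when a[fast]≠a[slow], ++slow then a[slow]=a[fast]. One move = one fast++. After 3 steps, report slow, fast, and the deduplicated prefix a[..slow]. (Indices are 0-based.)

slow=3, fast=4, prefix=[2, 4, 7, 11]

(s=0,f=1) a[fast]=4≠a[slow]=2 write a[1]=4 → slow++,fast++
(s=1,f=2) a[fast]=7≠a[slow]=4 write a[2]=7 → slow++,fast++
(s=2,f=3) a[fast]=11≠a[slow]=7 write a[3]=11 → slow++,fast++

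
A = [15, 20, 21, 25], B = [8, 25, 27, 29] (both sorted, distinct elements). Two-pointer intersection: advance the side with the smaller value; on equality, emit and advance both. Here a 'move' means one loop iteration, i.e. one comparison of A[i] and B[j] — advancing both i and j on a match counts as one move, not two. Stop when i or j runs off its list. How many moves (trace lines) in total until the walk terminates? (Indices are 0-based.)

5 moves

i=0 j=0: 15>8, j++
i=0 j=1: 15<25, i++
i=1 j=1: 20<25, i++
i=2 j=1: 21<25, i++
i=3 j=1: 25==25 emit, i++,j++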